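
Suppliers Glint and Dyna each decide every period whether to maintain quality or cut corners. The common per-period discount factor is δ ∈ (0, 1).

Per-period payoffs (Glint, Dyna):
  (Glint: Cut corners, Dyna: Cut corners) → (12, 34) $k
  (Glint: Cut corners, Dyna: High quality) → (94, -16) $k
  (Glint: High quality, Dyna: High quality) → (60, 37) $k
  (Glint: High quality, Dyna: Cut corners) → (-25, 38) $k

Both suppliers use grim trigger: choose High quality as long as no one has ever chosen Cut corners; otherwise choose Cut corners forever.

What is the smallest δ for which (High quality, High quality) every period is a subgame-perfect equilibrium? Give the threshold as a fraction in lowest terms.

17/41

Glint's threshold: (94−60)/(94−12) = 17/41.
Dyna's threshold: (38−37)/(38−34) = 1/4.
17/41 > 1/4, so Glint binds and δ* = 17/41.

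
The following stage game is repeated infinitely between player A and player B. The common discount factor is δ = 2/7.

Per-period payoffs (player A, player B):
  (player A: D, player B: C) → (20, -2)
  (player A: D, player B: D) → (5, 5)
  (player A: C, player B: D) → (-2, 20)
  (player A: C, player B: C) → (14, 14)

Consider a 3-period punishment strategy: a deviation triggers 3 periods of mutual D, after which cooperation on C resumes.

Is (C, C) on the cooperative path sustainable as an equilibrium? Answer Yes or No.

No

A one-shot deviation gives 20 now, then 5 for 3 periods, then back to 14.
Gain from deviating: (20−14) today; loss: (14−5) in each of the next 3 periods.
No-deviation condition: (14−5)(δ+…+δ^3) ≥ 20−14, i.e. δ+…+δ^3 ≥ 2/3.
At δ = 2/7: δ+…+δ^3 = 0.3907 < 0.6667.
So cooperation is not sustainable.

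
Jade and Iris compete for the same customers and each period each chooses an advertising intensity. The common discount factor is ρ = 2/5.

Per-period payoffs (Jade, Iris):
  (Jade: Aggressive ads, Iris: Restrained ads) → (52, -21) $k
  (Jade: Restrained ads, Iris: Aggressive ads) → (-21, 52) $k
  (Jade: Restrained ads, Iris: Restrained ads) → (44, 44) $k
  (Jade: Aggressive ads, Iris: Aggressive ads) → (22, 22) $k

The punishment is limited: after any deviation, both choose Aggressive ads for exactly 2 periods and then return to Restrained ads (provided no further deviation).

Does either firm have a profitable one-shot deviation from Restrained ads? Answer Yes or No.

IC: ρ+…+ρ^2 ≥ (52−44)/(44−22) = 4/11.
At ρ = 2/5: partial sum = 0.5600 ≥ 0.3636. Cooperation sustainable.

No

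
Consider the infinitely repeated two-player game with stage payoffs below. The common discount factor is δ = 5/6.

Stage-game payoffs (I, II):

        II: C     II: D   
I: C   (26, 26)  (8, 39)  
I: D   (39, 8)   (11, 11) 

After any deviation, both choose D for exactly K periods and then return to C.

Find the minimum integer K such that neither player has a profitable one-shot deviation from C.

2

IC: δ(1−δ^K)/(1−δ) ≥ (39−26)/(26−11) = 13/15.
With δ = 5/6: need 1 − δ^K ≥ 13/15·(1−5/6)/(5/6), i.e. δ^K ≤ 0.8267.
Since (5/6)^1 = 0.8333 and (5/6)^2 = 0.6944, the smallest such K is 2.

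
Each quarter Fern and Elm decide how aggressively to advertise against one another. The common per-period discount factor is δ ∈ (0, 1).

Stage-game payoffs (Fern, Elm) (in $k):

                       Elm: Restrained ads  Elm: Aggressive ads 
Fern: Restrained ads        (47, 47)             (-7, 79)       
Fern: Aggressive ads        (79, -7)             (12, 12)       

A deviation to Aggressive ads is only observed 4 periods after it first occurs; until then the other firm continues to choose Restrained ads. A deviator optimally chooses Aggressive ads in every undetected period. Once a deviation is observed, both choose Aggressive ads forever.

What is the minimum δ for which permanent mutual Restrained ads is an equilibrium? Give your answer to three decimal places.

0.831

The best deviation is to choose Aggressive ads for all 4 undetected periods, earning 79 each, then 12 forever once detected.
Deviation value: 79(1−δ^4)/(1−δ) + 12δ^4/(1−δ); cooperation value: 47/(1−δ).
IC: 47 ≥ 79(1−δ^4) + 12δ^4 = 79 − 67δ^4.
So δ^4 ≥ 32/67, giving δ ≥ (32/67)^(1/4) ≈ 0.831.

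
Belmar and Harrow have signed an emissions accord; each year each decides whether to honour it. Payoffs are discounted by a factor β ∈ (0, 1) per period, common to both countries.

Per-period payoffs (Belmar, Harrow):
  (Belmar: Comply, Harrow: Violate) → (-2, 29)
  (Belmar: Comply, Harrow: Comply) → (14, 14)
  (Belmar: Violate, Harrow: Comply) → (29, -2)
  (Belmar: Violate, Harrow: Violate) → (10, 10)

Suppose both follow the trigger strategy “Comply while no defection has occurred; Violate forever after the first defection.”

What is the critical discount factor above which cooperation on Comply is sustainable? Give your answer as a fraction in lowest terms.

15/19

14/(1−β) ≥ 29 + 10β/(1−β)
14 ≥ 29 − 19β
β ≥ 15/19.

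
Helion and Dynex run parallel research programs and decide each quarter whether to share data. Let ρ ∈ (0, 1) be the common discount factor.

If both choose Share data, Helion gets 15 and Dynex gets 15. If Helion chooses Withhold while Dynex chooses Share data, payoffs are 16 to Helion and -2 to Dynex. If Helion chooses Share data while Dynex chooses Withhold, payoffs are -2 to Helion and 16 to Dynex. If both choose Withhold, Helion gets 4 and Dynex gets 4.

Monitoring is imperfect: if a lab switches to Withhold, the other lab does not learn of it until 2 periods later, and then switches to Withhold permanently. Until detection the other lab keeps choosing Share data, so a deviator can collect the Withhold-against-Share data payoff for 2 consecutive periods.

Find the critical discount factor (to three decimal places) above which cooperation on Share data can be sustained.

0.289

The best deviation is to choose Withhold for all 2 undetected periods, earning 16 each, then 4 forever once detected.
Deviation value: 16(1−ρ^2)/(1−ρ) + 4ρ^2/(1−ρ); cooperation value: 15/(1−ρ).
IC: 15 ≥ 16(1−ρ^2) + 4ρ^2 = 16 − 12ρ^2.
So ρ^2 ≥ 1/12, giving ρ ≥ (1/12)^(1/2) ≈ 0.289.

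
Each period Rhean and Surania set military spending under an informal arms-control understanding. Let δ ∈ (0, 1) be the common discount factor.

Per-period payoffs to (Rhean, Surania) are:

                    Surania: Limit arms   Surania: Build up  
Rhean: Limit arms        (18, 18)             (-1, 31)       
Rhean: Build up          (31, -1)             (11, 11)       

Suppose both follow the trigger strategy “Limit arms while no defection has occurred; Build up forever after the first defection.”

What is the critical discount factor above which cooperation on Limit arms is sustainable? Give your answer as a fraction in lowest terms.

13/20

One-period gain from deviating is 31 − 18 = 13. The loss is 18 − 11 = 7 in every subsequent period, with present value 7·δ/(1−δ).
Deviation is unprofitable when 7·δ/(1−δ) ≥ 13, i.e. δ/(1−δ) ≥ 13/7.
Equivalently δ ≥ 13/(13+7) = 13/20.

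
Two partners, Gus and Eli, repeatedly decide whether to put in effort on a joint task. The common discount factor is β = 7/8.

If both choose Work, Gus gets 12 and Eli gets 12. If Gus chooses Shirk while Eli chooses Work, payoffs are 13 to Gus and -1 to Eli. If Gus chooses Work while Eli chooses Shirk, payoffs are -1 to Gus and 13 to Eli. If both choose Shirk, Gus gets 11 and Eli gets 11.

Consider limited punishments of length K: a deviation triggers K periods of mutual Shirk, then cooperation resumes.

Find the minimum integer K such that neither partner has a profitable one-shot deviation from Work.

IC: β(1−β^K)/(1−β) ≥ (13−12)/(12−11) = 1.
With β = 7/8: need 1 − β^K ≥ 1·(1−7/8)/(7/8), i.e. β^K ≤ 0.8571.
Since (7/8)^1 = 0.8750 and (7/8)^2 = 0.7656, the smallest such K is 2.

2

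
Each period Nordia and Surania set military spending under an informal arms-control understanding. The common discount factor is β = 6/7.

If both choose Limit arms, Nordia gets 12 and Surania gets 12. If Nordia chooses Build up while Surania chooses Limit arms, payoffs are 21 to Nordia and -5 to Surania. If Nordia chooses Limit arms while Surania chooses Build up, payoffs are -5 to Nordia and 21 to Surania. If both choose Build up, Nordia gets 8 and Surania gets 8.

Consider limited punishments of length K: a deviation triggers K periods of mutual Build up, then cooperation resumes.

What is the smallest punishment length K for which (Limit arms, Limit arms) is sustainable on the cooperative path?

No profitable deviation requires (12−8)(β+…+β^K) ≥ 21−12, i.e. β+…+β^K ≥ 9/4 ≈ 2.2500.
With β = 6/7, the partial sums are K=1: 0.8571, K=2: 1.5918, K=3: 2.2216, K=4: 2.7613.
K = 4 is the first length at which the sum reaches 2.2500.

4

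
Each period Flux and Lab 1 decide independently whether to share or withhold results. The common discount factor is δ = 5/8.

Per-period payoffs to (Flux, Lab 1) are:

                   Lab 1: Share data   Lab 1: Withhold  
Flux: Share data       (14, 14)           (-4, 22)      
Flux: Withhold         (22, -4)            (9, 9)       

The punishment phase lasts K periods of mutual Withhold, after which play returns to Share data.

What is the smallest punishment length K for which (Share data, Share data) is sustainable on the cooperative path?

7

IC: δ(1−δ^K)/(1−δ) ≥ (22−14)/(14−9) = 8/5.
With δ = 5/8: need 1 − δ^K ≥ 8/5·(1−5/8)/(5/8), i.e. δ^K ≤ 0.0400.
Since (5/8)^6 = 0.0596 and (5/8)^7 = 0.0373, the smallest such K is 7.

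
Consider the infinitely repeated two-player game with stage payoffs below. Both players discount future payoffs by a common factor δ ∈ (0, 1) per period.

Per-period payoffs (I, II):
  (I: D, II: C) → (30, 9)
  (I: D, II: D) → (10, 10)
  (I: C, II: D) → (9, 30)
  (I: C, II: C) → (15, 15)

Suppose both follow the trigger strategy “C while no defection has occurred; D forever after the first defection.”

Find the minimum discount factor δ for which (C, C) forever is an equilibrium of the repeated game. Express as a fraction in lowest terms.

3/4

One-period gain from deviating is 30 − 15 = 15. The loss is 15 − 10 = 5 in every subsequent period, with present value 5·δ/(1−δ).
Deviation is unprofitable when 5·δ/(1−δ) ≥ 15, i.e. δ/(1−δ) ≥ 3.
Equivalently δ ≥ 15/(15+5) = 3/4.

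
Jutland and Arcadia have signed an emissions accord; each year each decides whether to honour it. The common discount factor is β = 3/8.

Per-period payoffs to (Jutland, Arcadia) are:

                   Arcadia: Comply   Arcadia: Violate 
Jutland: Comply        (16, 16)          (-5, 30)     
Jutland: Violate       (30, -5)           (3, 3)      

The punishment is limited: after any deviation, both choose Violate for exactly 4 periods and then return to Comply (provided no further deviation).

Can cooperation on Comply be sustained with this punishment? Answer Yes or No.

Comparing payoff streams over the 5 periods until play realigns: cooperate → 16(1+β+…+β^4); deviate → 30 + 3(β+…+β^4).
Cooperation is sustained iff (16−3)(β+…+β^4) ≥ 30−16.
β+…+β^4 = 3/8·(1−(3/8)^4)/(1−3/8) = 0.5881, and (30−16)/(16−3) = 1.0769.
0.5881 < 1.0769, so cooperation is not sustainable.

No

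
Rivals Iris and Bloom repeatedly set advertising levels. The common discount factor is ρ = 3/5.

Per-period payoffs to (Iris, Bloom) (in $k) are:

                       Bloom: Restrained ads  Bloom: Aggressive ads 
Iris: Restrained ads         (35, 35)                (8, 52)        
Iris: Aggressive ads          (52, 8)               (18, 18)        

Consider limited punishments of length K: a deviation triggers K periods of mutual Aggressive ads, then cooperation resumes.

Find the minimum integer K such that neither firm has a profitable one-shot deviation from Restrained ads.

3

Need Σ_{k=1}^{K} ρ^k ≥ (52−35)/(35−18) = 1.0000 at ρ = 3/5.
At K = 2 the sum is 0.9600 < 1.0000; at K = 3 it is 1.1760 ≥ 1.0000.
So the minimum punishment length is K = 3.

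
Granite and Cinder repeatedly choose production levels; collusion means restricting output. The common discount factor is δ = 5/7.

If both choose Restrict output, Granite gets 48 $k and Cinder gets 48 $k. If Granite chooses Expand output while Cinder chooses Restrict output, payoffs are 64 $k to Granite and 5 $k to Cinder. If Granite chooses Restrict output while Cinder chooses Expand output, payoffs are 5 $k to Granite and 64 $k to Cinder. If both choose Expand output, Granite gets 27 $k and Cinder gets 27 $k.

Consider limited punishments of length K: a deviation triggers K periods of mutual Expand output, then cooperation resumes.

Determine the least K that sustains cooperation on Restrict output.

Need Σ_{k=1}^{K} δ^k ≥ (64−48)/(48−27) = 0.7619 at δ = 5/7.
At K = 1 the sum is 0.7143 < 0.7619; at K = 2 it is 1.2245 ≥ 0.7619.
So the minimum punishment length is K = 2.

2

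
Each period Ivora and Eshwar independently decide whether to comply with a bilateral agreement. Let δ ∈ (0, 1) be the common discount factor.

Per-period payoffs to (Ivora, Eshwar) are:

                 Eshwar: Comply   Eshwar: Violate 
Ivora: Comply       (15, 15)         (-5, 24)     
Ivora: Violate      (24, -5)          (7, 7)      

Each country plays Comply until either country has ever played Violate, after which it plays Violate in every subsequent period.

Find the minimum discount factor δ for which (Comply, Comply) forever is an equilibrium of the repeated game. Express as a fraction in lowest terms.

9/17

One-period gain from deviating is 24 − 15 = 9. The loss is 15 − 7 = 8 in every subsequent period, with present value 8·δ/(1−δ).
Deviation is unprofitable when 8·δ/(1−δ) ≥ 9, i.e. δ/(1−δ) ≥ 9/8.
Equivalently δ ≥ 9/(9+8) = 9/17.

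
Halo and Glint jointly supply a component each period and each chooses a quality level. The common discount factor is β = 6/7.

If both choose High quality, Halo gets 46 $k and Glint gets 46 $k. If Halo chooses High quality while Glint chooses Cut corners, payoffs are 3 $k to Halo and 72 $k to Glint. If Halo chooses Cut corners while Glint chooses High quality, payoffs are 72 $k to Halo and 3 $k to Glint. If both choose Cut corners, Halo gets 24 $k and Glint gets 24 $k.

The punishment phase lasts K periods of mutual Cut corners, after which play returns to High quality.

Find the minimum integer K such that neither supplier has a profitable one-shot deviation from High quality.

2

Need Σ_{k=1}^{K} β^k ≥ (72−46)/(46−24) = 1.1818 at β = 6/7.
At K = 1 the sum is 0.8571 < 1.1818; at K = 2 it is 1.5918 ≥ 1.1818.
So the minimum punishment length is K = 2.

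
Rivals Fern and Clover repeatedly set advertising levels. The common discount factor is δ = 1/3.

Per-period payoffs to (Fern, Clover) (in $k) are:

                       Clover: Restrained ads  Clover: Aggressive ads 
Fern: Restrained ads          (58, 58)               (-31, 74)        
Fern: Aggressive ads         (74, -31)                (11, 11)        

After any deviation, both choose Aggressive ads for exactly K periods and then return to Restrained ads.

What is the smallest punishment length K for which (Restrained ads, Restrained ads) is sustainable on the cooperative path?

IC: δ(1−δ^K)/(1−δ) ≥ (74−58)/(58−11) = 16/47.
With δ = 1/3: need 1 − δ^K ≥ 16/47·(1−1/3)/(1/3), i.e. δ^K ≤ 0.3191.
Since (1/3)^1 = 0.3333 and (1/3)^2 = 0.1111, the smallest such K is 2.

2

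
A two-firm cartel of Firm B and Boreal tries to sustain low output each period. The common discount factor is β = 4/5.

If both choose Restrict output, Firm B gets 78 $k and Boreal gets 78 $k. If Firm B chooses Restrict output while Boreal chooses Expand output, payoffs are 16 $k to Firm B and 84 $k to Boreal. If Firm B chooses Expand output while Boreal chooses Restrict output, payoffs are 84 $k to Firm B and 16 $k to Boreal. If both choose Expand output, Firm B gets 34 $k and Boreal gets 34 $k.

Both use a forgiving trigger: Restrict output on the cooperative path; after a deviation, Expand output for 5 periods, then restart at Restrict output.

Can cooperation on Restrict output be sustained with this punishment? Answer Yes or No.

Comparing payoff streams over the 6 periods until play realigns: cooperate → 78(1+β+…+β^5); deviate → 84 + 34(β+…+β^5).
Cooperation is sustained iff (78−34)(β+…+β^5) ≥ 84−78.
β+…+β^5 = 4/5·(1−(4/5)^5)/(1−4/5) = 2.6893, and (84−78)/(78−34) = 0.1364.
2.6893 ≥ 0.1364, so cooperation is sustainable.

Yes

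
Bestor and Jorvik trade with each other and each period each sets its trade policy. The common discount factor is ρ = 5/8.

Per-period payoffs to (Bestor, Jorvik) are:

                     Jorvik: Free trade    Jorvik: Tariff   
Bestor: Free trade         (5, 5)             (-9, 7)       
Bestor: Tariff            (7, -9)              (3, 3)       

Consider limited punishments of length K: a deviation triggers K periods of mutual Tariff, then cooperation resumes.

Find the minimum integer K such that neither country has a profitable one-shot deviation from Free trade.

2

IC: ρ(1−ρ^K)/(1−ρ) ≥ (7−5)/(5−3) = 1.
With ρ = 5/8: need 1 − ρ^K ≥ 1·(1−5/8)/(5/8), i.e. ρ^K ≤ 0.4000.
Since (5/8)^1 = 0.6250 and (5/8)^2 = 0.3906, the smallest such K is 2.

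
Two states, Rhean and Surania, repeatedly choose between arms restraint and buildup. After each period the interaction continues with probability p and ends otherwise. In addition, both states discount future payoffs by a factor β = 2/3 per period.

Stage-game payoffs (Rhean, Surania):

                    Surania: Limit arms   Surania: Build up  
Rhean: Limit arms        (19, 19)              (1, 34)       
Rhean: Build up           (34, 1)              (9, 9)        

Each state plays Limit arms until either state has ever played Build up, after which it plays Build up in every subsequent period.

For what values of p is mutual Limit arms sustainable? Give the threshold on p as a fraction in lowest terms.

9/10

Expected continuation weight on next period's payoff is β·p = 2/3·p, which plays the role of the discount factor.
Cooperation requires 2/3·p ≥ (34−19)/(34−9) = 3/5, hence p ≥ 9/10.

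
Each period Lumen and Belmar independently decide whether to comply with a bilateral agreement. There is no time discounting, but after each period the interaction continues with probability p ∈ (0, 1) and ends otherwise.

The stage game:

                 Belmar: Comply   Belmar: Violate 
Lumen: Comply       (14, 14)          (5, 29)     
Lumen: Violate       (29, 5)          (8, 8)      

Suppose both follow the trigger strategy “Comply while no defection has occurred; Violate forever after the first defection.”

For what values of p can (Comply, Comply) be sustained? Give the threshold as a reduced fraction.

5/7

With no time discounting, the continuation probability p plays the role of the discount factor.
Grim-trigger IC: 14/(1−p) ≥ 29 + 8p/(1−p) ⇒ p ≥ (29−14)/(29−8) = 5/7.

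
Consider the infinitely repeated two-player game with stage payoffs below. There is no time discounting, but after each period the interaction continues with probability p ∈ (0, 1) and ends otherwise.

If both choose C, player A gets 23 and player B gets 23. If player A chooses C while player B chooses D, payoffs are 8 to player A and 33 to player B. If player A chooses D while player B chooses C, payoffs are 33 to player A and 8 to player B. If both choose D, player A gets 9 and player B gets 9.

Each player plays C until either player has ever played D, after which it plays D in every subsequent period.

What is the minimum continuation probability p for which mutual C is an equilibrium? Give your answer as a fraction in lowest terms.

With no time discounting, the continuation probability p plays the role of the discount factor.
Grim-trigger IC: 23/(1−p) ≥ 33 + 9p/(1−p) ⇒ p ≥ (33−23)/(33−9) = 5/12.

5/12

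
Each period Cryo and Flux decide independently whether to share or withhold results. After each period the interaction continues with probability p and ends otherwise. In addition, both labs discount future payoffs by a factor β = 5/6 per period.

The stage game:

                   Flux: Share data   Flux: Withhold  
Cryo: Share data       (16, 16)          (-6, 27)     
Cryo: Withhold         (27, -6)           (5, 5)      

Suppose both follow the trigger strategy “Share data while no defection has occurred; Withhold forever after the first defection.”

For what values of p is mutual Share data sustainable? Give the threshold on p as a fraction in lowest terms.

3/5

With continuation probability p and discount β, the effective per-period discount factor is βp.
Grim-trigger IC: βp ≥ (27−16)/(27−5) = 1/2.
So p ≥ (1/2)/(5/6) = 3/5.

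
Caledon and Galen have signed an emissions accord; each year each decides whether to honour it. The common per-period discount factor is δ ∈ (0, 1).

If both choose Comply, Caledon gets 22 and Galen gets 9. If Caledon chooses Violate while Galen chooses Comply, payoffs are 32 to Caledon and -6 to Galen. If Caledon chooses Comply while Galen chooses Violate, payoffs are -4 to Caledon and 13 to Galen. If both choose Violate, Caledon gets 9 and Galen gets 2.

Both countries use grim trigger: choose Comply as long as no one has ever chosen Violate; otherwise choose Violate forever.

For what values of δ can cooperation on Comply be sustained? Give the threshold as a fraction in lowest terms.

For Caledon: deviation gain 32−22 = 10, per-period punishment loss 22−9 = 13. IC gives δ ≥ 10/23.
For Galen: gain 4, loss 7 per period, so δ ≥ 4/11.
The tighter constraint is Caledon's, so cooperation needs δ ≥ 10/23.

10/23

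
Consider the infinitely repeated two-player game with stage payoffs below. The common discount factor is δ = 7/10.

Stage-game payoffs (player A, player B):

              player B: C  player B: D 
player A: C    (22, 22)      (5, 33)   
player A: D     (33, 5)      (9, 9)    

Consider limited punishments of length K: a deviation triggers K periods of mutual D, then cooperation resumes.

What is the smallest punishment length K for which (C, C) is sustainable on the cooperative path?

2

No profitable deviation requires (22−9)(δ+…+δ^K) ≥ 33−22, i.e. δ+…+δ^K ≥ 11/13 ≈ 0.8462.
With δ = 7/10, the partial sums are K=1: 0.7000, K=2: 1.1900.
K = 2 is the first length at which the sum reaches 0.8462.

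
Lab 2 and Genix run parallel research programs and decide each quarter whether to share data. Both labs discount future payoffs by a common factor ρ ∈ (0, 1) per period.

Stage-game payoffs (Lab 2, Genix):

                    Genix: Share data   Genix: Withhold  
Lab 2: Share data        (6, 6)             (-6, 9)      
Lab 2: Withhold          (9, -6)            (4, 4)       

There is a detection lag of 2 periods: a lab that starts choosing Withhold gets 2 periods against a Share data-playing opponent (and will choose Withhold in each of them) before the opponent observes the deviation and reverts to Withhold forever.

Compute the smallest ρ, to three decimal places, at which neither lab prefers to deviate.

A deviator earns 9 for 2 periods, then 4 forever; cooperating earns 6 forever. Multiplying the IC by (1−ρ):
6 ≥ 9(1−ρ^2) + 4ρ^2, so 5·ρ^2 ≥ 3 and ρ^2 ≥ 3/5.
ρ ≥ (3/5)^(1/2) ≈ 0.775.

0.775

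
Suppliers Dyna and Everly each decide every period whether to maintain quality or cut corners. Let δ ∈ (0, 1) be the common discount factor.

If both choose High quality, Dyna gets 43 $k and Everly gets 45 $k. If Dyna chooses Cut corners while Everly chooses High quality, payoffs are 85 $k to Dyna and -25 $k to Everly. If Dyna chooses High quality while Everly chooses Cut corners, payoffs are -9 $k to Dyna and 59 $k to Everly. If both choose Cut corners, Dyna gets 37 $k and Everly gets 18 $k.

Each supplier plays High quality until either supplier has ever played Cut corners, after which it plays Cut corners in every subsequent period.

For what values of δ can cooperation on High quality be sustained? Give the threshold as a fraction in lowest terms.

7/8

Dyna's threshold: (85−43)/(85−37) = 7/8.
Everly's threshold: (59−45)/(59−18) = 14/41.
7/8 > 14/41, so Dyna binds and δ* = 7/8.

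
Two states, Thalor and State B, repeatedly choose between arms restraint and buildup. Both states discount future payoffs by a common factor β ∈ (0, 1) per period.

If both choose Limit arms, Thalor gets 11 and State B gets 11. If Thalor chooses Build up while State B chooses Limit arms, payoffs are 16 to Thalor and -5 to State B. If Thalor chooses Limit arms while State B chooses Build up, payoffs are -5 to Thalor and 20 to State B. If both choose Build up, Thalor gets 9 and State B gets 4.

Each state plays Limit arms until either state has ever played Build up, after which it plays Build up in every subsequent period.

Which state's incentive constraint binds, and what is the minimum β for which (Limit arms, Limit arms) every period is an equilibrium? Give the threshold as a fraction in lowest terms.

Thalor's threshold: (16−11)/(16−9) = 5/7.
State B's threshold: (20−11)/(20−4) = 9/16.
5/7 > 9/16, so Thalor binds and β* = 5/7.

Thalor; β ≥ 5/7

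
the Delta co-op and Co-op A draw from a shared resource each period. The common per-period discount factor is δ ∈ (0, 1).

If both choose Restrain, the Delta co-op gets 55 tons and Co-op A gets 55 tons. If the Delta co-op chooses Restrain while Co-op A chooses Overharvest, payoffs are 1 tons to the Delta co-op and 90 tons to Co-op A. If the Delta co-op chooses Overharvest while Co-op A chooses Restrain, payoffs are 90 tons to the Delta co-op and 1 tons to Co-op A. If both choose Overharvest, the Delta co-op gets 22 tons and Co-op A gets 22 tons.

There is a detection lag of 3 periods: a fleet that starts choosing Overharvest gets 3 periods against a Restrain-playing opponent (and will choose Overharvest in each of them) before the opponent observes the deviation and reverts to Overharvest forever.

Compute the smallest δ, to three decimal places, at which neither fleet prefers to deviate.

The best deviation is to choose Overharvest for all 3 undetected periods, earning 90 each, then 22 forever once detected.
Deviation value: 90(1−δ^3)/(1−δ) + 22δ^3/(1−δ); cooperation value: 55/(1−δ).
IC: 55 ≥ 90(1−δ^3) + 22δ^3 = 90 − 68δ^3.
So δ^3 ≥ 35/68, giving δ ≥ (35/68)^(1/3) ≈ 0.801.

0.801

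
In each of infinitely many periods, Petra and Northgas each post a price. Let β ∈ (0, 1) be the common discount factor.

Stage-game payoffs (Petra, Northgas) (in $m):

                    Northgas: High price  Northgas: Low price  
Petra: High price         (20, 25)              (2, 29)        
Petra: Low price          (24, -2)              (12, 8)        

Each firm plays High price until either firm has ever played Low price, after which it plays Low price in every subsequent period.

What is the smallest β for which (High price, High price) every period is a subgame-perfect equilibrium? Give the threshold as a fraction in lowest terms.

For Petra: deviation gain 24−20 = 4, per-period punishment loss 20−12 = 8. IC gives β ≥ 4/12 = 1/3.
For Northgas: gain 4, loss 17 per period, so β ≥ 4/21.
The tighter constraint is Petra's, so cooperation needs β ≥ 1/3.

1/3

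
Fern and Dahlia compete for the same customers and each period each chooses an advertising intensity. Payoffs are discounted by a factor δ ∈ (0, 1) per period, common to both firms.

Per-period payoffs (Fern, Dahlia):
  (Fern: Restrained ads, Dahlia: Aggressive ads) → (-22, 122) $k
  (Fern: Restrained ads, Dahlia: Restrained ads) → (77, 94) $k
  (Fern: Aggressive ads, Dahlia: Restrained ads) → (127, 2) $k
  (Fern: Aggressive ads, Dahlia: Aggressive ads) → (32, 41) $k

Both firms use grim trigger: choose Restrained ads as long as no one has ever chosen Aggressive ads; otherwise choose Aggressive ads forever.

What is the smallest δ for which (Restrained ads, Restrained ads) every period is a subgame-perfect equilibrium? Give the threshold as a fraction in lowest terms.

10/19

Fern: cooperation gives 77 each period; deviation gives 127 once then 32 forever.
  77/(1−δ) ≥ 127 + 32δ/(1−δ) ⇒ δ ≥ 50/95 = 10/19.
Dahlia: cooperation gives 94 each period; deviation gives 122 once then 41 forever.
  δ ≥ 28/81.
Both must hold, so the binding constraint is Fern's: δ ≥ 10/19.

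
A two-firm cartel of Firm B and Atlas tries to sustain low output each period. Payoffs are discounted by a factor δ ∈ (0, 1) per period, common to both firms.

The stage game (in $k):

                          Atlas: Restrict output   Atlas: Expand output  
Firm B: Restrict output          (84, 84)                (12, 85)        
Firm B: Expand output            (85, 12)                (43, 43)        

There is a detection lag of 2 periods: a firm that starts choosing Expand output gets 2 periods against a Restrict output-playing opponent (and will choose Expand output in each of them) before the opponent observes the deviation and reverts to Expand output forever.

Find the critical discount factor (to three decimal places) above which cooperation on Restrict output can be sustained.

The best deviation is to choose Expand output for all 2 undetected periods, earning 85 each, then 43 forever once detected.
Deviation value: 85(1−δ^2)/(1−δ) + 43δ^2/(1−δ); cooperation value: 84/(1−δ).
IC: 84 ≥ 85(1−δ^2) + 43δ^2 = 85 − 42δ^2.
So δ^2 ≥ 1/42, giving δ ≥ (1/42)^(1/2) ≈ 0.154.

0.154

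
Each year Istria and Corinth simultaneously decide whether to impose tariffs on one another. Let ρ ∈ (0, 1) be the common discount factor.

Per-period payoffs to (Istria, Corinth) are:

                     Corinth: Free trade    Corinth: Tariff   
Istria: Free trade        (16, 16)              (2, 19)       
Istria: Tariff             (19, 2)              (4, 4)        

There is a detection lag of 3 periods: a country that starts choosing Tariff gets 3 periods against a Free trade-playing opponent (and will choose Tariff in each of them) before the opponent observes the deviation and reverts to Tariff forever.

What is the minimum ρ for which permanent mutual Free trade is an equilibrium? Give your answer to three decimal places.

The best deviation is to choose Tariff for all 3 undetected periods, earning 19 each, then 4 forever once detected.
Deviation value: 19(1−ρ^3)/(1−ρ) + 4ρ^3/(1−ρ); cooperation value: 16/(1−ρ).
IC: 16 ≥ 19(1−ρ^3) + 4ρ^3 = 19 − 15ρ^3.
So ρ^3 ≥ 3/15 = 1/5, giving ρ ≥ (1/5)^(1/3) ≈ 0.585.

0.585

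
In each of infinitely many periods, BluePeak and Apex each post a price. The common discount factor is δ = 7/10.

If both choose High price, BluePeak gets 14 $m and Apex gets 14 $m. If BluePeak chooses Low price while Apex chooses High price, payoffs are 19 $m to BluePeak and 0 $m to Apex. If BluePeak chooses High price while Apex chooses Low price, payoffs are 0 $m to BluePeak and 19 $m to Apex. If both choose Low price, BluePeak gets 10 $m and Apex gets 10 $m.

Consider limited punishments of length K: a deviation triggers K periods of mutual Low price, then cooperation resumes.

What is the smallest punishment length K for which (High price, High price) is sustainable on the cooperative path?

3

IC: δ(1−δ^K)/(1−δ) ≥ (19−14)/(14−10) = 5/4.
With δ = 7/10: need 1 − δ^K ≥ 5/4·(1−7/10)/(7/10), i.e. δ^K ≤ 0.4643.
Since (7/10)^2 = 0.4900 and (7/10)^3 = 0.3430, the smallest such K is 3.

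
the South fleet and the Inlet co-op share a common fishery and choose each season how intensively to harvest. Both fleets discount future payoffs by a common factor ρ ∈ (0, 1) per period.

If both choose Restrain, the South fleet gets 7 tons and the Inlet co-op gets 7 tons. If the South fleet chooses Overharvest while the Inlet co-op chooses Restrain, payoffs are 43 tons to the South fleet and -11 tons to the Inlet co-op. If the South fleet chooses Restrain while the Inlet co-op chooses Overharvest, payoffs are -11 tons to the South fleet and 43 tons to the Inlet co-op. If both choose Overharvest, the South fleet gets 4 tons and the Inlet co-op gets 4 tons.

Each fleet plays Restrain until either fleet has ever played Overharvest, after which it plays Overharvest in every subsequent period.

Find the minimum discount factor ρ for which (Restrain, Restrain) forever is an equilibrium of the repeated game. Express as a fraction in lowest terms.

7/(1−ρ) ≥ 43 + 4ρ/(1−ρ)
7 ≥ 43 − 39ρ
ρ ≥ 36/39 = 12/13.

12/13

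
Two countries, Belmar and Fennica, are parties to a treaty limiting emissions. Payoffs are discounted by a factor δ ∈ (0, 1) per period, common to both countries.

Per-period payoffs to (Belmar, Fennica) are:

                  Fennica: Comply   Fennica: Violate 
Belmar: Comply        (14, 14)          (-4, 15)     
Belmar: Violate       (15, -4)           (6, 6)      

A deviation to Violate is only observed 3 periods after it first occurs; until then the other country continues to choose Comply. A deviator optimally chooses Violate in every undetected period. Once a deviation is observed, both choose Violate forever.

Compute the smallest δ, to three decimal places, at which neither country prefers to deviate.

Deviating for the 3 undetected periods gains 15−14 = 1 per period over cooperation, then loses 14−6 = 8 per period forever once punishment starts.
Gain: 1(1 + δ + … + δ^2); loss: 8·δ^3/(1−δ).
No profitable deviation ⇔ 1(1−δ^3) ≤ 8·δ^3, i.e. δ^3 ≥ 1/(1+8) = 1/9.
Hence δ ≥ (1/9)^(1/3) ≈ 0.481.

0.481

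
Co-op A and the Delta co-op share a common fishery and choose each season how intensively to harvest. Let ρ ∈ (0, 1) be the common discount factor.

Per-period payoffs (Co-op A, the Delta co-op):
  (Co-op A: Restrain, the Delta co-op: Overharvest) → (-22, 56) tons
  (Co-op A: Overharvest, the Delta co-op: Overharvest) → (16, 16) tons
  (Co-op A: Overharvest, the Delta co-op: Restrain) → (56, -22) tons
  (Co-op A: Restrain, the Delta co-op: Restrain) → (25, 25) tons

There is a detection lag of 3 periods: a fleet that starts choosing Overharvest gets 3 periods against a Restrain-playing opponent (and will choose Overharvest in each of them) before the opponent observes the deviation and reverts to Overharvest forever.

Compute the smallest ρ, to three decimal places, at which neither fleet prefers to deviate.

A deviator earns 56 for 3 periods, then 16 forever; cooperating earns 25 forever. Multiplying the IC by (1−ρ):
25 ≥ 56(1−ρ^3) + 16ρ^3, so 40·ρ^3 ≥ 31 and ρ^3 ≥ 31/40.
ρ ≥ (31/40)^(1/3) ≈ 0.919.

0.919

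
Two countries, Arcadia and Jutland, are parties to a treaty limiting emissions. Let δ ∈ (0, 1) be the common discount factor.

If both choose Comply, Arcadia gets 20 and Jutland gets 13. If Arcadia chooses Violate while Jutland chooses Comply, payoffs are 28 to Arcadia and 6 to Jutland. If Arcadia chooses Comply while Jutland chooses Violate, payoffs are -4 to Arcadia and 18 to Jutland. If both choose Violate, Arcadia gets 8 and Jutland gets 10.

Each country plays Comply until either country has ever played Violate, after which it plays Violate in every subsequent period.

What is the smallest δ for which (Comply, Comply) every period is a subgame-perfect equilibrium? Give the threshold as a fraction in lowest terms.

5/8

Arcadia's threshold: (28−20)/(28−8) = 2/5.
Jutland's threshold: (18−13)/(18−10) = 5/8.
2/5 < 5/8, so Jutland binds and δ* = 5/8.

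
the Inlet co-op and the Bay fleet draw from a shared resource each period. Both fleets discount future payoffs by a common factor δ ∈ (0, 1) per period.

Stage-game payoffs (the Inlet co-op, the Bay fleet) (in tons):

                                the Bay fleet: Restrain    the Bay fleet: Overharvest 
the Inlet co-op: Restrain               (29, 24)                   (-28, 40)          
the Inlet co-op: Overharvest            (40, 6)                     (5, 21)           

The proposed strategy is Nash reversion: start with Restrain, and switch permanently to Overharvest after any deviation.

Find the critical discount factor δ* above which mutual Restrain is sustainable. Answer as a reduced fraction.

16/19

the Inlet co-op: cooperation gives 29 each period; deviation gives 40 once then 5 forever.
  29/(1−δ) ≥ 40 + 5δ/(1−δ) ⇒ δ ≥ 11/35.
the Bay fleet: cooperation gives 24 each period; deviation gives 40 once then 21 forever.
  δ ≥ 16/19.
Both must hold, so the binding constraint is the Bay fleet's: δ ≥ 16/19.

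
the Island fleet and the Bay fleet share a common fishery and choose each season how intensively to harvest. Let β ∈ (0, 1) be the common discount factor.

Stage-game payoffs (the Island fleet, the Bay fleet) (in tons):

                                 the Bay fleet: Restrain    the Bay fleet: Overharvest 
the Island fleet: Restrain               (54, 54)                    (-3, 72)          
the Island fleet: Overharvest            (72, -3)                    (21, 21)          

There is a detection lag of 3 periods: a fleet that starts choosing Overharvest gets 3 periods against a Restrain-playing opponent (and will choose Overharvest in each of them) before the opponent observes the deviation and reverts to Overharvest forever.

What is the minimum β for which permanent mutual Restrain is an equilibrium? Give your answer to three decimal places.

0.707

The best deviation is to choose Overharvest for all 3 undetected periods, earning 72 each, then 21 forever once detected.
Deviation value: 72(1−β^3)/(1−β) + 21β^3/(1−β); cooperation value: 54/(1−β).
IC: 54 ≥ 72(1−β^3) + 21β^3 = 72 − 51β^3.
So β^3 ≥ 18/51 = 6/17, giving β ≥ (6/17)^(1/3) ≈ 0.707.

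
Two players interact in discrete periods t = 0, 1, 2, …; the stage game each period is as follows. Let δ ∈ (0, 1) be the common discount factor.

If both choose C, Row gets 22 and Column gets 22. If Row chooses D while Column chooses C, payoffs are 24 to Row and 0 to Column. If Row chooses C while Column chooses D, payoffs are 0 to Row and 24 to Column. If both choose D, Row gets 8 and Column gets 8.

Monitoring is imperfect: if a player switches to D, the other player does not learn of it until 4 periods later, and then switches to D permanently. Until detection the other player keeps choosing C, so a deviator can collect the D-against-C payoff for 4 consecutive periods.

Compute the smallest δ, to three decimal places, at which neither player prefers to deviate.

0.595

A deviator earns 24 for 4 periods, then 8 forever; cooperating earns 22 forever. Multiplying the IC by (1−δ):
22 ≥ 24(1−δ^4) + 8δ^4, so 16·δ^4 ≥ 2 and δ^4 ≥ 1/8.
δ ≥ (1/8)^(1/4) ≈ 0.595.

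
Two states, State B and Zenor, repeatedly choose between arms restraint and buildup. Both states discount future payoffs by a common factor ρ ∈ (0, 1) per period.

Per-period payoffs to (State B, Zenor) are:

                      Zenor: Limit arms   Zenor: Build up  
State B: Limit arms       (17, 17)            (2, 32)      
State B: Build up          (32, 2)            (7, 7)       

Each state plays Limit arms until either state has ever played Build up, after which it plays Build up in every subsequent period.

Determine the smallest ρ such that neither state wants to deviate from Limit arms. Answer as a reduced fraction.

3/5

17/(1−ρ) ≥ 32 + 7ρ/(1−ρ)
17 ≥ 32 − 25ρ
ρ ≥ 15/25 = 3/5.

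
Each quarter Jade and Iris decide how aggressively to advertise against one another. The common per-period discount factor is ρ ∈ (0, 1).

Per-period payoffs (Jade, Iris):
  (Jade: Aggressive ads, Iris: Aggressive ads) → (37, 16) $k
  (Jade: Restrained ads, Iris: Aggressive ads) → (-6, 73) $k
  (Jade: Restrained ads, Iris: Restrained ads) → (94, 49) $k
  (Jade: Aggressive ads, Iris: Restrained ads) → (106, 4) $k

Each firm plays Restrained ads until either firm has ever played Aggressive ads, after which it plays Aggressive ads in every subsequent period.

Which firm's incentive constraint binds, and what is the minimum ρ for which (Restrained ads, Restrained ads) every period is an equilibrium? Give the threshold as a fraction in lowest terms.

For Jade: deviation gain 106−94 = 12, per-period punishment loss 94−37 = 57. IC gives ρ ≥ 12/69 = 4/23.
For Iris: gain 24, loss 33 per period, so ρ ≥ 24/57 = 8/19.
The tighter constraint is Iris's, so cooperation needs ρ ≥ 8/19.

Iris; ρ ≥ 8/19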